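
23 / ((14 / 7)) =23 / 2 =11.50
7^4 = 2401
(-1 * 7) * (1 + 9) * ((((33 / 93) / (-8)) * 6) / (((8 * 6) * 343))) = 55 / 48608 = 0.00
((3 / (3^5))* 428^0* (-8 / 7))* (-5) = 40 / 567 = 0.07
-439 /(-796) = 439 /796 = 0.55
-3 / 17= -0.18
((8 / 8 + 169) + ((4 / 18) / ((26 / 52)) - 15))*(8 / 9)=11192 / 81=138.17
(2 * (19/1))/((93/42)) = 532/31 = 17.16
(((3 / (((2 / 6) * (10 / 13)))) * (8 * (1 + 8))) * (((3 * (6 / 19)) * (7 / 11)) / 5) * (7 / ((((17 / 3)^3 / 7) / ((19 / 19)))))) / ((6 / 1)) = 4.56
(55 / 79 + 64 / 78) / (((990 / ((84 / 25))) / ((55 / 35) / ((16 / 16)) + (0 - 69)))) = -4411312 / 12709125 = -0.35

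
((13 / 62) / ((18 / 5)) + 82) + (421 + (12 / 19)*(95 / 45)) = 562901 / 1116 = 504.39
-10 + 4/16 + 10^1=1/4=0.25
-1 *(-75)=75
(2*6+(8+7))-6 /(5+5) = 132 /5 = 26.40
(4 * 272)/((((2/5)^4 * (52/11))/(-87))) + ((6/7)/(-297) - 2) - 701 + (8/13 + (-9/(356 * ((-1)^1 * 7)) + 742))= -2508430725553/3207204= -782123.85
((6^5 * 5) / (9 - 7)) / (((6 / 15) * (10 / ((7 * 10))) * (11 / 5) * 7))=243000 / 11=22090.91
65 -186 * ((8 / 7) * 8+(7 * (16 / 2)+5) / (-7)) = -103 / 7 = -14.71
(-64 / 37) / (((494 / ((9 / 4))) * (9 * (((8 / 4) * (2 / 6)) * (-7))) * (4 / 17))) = 51 / 63973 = 0.00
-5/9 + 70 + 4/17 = 10661/153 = 69.68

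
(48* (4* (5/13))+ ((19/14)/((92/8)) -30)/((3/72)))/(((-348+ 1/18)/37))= 896750352/13108459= 68.41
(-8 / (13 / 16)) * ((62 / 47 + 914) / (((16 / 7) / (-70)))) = 168638400 / 611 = 276003.93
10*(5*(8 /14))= 200 /7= 28.57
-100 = -100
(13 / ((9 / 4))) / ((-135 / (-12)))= 208 / 405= 0.51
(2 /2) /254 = 1 /254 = 0.00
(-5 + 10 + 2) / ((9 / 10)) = 70 / 9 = 7.78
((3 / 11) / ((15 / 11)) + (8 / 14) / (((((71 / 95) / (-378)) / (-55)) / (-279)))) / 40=-1574396929 / 14200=-110873.02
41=41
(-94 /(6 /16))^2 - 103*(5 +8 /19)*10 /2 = 10267171 /171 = 60041.94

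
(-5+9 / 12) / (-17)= 1 / 4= 0.25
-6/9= -2/3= -0.67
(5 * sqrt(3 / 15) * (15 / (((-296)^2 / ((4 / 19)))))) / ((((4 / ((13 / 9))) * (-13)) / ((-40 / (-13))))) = -25 * sqrt(5) / 8115432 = -0.00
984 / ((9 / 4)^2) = 5248 / 27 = 194.37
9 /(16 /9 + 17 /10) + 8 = 3314 /313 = 10.59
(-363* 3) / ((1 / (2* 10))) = -21780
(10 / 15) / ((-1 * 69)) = -2 / 207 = -0.01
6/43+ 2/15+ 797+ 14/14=514886/645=798.27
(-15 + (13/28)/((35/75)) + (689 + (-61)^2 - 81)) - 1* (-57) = 856911/196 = 4371.99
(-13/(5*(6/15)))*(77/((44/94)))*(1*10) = -10692.50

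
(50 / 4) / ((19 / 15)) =375 / 38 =9.87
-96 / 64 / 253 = -3 / 506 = -0.01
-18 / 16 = -9 / 8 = -1.12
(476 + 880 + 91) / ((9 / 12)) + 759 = 8065 / 3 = 2688.33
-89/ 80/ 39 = -89/ 3120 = -0.03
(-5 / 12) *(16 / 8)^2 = -1.67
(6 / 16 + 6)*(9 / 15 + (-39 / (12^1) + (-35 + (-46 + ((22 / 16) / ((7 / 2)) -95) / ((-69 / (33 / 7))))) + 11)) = -19020909 / 45080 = -421.94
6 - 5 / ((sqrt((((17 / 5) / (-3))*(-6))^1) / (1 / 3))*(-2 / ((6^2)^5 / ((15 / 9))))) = 6 + 15116544*sqrt(170) / 17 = 11593866.00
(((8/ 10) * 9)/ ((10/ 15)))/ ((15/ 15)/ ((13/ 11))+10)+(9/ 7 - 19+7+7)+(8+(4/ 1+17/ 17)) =16913/ 1645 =10.28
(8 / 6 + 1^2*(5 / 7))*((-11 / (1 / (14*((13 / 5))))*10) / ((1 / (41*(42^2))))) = -592960368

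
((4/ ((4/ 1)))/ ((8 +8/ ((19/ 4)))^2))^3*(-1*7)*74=-12184883179/ 19403360043008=-0.00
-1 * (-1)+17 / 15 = 2.13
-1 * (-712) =712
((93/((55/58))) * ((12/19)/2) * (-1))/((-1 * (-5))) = -32364/5225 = -6.19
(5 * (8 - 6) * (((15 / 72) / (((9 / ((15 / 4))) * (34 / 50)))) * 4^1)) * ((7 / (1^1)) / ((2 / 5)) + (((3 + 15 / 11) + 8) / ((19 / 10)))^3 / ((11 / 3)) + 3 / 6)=4871862053125 / 10243107138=475.62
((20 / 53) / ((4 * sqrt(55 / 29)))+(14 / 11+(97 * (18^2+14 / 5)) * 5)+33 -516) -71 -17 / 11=sqrt(1595) / 583+1737381 / 11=157943.80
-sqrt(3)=-1.73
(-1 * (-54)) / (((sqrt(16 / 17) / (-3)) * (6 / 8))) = -54 * sqrt(17) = -222.65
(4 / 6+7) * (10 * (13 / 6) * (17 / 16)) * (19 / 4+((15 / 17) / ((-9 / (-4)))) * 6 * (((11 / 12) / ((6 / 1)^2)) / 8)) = 52233805 / 62208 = 839.66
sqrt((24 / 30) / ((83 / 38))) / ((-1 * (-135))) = 0.00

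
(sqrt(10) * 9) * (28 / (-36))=-7 * sqrt(10)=-22.14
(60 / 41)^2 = 3600 / 1681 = 2.14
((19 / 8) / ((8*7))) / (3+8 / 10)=5 / 448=0.01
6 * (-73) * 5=-2190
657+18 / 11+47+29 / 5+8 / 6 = 117607 / 165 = 712.77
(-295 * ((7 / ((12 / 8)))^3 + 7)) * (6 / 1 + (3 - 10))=865235 / 27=32045.74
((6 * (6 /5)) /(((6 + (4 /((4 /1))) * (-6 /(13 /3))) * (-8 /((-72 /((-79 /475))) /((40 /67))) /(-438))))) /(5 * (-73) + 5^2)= -97854237 /537200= -182.16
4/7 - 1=-0.43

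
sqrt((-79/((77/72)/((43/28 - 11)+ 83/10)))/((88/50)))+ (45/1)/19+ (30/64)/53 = 9.37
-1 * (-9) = 9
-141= -141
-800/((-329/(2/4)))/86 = 200/14147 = 0.01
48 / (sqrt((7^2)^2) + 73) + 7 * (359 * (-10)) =-25129.61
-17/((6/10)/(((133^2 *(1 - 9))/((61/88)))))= 1058509760/183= 5784206.34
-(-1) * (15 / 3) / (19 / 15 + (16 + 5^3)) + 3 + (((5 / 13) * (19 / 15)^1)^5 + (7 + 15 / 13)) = 2159594956081 / 192538440666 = 11.22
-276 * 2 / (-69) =8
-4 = -4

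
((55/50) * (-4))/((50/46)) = -506/125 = -4.05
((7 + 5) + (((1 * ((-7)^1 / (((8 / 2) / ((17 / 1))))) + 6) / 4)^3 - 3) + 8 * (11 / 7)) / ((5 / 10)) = -375.50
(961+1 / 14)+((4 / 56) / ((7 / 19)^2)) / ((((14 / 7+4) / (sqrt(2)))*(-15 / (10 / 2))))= 13455 / 14 - 361*sqrt(2) / 12348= 961.03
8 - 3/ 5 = 37/ 5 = 7.40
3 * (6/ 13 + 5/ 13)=2.54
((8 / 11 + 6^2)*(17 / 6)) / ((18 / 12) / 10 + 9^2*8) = 68680 / 427779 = 0.16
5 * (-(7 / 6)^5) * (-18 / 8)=84035 / 3456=24.32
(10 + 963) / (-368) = -973 / 368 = -2.64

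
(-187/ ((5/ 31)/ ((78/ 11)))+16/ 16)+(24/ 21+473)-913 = -303067/ 35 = -8659.06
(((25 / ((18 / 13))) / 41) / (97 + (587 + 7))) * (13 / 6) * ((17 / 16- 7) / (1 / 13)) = -5217875 / 48955968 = -0.11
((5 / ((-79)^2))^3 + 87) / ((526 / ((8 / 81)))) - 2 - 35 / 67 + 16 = 4681846161775329425 / 346958968352578821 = 13.49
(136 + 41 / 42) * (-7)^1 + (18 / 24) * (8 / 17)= -97765 / 102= -958.48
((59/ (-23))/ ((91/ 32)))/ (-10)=944/ 10465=0.09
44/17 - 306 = -5158/17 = -303.41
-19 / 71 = -0.27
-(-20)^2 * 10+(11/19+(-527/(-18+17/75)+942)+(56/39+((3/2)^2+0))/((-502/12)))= -16143757663/5331742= -3027.86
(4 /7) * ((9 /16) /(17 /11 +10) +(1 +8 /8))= 4163 /3556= 1.17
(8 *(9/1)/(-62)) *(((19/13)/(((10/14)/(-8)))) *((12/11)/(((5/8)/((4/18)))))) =817152/110825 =7.37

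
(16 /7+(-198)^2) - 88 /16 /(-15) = 8233397 /210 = 39206.65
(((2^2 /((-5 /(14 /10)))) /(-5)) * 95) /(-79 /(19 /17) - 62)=-10108 /63025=-0.16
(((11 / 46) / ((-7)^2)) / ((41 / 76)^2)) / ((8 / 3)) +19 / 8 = 36090557 / 15155896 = 2.38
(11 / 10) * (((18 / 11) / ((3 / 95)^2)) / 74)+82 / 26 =26499 / 962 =27.55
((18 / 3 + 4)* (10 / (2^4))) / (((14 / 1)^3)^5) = 25 / 622272382231248896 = 0.00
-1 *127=-127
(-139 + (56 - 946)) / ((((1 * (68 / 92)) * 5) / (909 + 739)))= -39003216 / 85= -458861.36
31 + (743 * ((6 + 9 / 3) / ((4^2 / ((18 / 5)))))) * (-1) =-58943 / 40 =-1473.58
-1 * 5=-5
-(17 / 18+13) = -251 / 18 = -13.94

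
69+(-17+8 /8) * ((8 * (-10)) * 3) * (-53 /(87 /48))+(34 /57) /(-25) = -112217.92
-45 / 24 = -15 / 8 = -1.88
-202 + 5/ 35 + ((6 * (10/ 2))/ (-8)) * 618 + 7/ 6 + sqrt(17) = -52882/ 21 + sqrt(17) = -2514.07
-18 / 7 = -2.57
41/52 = 0.79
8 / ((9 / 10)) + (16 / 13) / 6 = 1064 / 117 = 9.09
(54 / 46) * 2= 2.35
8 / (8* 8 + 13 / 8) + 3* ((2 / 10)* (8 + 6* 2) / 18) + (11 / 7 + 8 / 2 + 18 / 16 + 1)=1697 / 200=8.48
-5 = -5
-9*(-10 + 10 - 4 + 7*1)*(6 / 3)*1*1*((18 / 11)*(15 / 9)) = -1620 / 11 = -147.27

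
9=9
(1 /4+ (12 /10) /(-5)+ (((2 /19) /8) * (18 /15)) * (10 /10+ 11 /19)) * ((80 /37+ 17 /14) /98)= 2205489 /1832580400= 0.00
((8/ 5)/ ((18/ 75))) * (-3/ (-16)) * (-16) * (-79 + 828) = -14980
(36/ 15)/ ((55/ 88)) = 96/ 25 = 3.84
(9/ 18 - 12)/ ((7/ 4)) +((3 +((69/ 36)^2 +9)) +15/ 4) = 12955/ 1008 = 12.85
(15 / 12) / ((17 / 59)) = 4.34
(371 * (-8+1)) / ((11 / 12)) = -2833.09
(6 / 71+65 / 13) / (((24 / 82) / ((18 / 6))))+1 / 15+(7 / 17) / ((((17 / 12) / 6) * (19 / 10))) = 1242114209 / 23391660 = 53.10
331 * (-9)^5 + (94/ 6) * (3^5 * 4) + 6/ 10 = -97649952/ 5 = -19529990.40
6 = 6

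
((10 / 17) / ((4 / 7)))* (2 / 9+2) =350 / 153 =2.29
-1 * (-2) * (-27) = -54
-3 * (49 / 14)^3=-1029 / 8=-128.62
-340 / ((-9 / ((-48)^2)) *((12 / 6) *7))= 43520 / 7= 6217.14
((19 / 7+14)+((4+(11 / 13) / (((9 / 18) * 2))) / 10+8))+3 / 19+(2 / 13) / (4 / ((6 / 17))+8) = 12718141 / 501410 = 25.36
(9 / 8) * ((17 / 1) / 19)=153 / 152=1.01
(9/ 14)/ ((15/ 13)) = 39/ 70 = 0.56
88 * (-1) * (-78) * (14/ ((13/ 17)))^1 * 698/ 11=7973952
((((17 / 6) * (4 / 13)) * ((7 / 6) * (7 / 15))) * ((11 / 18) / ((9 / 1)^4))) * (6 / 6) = 9163 / 207261990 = 0.00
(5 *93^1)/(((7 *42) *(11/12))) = 930/539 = 1.73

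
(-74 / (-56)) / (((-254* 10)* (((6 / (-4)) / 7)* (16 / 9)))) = 111 / 81280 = 0.00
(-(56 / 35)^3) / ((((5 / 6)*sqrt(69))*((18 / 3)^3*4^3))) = -2*sqrt(69) / 388125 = -0.00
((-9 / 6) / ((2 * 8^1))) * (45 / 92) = -135 / 2944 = -0.05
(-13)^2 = 169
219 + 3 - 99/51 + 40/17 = 3781/17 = 222.41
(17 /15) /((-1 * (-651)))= 17 /9765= 0.00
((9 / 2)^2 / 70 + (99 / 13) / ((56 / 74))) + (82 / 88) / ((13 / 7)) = 33431 / 3080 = 10.85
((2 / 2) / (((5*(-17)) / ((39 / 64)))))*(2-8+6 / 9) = 0.04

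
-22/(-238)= 11/119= 0.09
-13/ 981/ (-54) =13/ 52974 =0.00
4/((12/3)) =1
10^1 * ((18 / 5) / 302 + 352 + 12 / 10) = 533350 / 151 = 3532.12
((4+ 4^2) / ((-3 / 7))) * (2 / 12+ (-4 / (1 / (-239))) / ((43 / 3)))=-1207570 / 387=-3120.34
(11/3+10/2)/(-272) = -13/408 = -0.03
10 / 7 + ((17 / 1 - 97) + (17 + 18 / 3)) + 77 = 21.43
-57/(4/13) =-741/4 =-185.25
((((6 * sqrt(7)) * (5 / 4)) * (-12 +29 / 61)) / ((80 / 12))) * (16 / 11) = -12654 * sqrt(7) / 671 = -49.89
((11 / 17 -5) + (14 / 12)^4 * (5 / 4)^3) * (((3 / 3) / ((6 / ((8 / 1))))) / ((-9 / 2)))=1035731 / 4758912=0.22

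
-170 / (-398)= 85 / 199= 0.43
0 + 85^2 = 7225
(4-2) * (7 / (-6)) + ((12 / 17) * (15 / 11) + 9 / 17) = -472 / 561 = -0.84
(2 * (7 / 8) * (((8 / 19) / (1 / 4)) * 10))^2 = 313600 / 361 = 868.70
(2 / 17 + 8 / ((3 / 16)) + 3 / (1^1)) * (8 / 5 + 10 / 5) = 2802 / 17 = 164.82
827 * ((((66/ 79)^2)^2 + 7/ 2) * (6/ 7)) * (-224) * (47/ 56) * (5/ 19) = -724362774953460/ 5180360773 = -139828.63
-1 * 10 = -10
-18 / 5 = -3.60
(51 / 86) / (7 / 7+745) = 0.00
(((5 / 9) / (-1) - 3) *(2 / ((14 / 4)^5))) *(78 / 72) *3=-0.04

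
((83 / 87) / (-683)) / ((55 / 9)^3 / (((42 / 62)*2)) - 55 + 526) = -847098 / 387795370321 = -0.00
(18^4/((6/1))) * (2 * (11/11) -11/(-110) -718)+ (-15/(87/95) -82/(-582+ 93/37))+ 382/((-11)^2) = -4711834148741963/376182345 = -12525399.48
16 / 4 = 4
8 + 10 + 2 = 20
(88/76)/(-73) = -22/1387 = -0.02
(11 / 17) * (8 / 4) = 22 / 17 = 1.29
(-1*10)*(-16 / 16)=10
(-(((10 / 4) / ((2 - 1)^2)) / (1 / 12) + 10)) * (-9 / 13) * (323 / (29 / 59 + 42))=6860520 / 32591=210.50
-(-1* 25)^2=-625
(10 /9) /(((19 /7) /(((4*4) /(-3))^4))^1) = 4587520 /13851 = 331.20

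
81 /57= 27 /19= 1.42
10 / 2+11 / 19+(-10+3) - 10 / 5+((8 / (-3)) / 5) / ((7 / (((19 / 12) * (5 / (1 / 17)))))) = -16369 / 1197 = -13.68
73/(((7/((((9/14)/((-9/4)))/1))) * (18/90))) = -730/49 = -14.90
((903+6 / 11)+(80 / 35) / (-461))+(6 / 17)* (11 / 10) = 2727374446 / 3017245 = 903.93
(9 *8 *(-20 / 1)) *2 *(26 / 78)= -960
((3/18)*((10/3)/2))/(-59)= -0.00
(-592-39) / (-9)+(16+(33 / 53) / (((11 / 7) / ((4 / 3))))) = 41327 / 477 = 86.64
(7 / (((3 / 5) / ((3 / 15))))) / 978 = 7 / 2934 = 0.00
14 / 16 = 7 / 8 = 0.88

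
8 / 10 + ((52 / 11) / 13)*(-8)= -116 / 55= -2.11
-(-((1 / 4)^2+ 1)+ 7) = -95 / 16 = -5.94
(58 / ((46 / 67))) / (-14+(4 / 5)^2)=-48575 / 7682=-6.32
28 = 28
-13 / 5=-2.60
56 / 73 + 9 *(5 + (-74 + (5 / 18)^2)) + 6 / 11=-17893849 / 28908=-618.99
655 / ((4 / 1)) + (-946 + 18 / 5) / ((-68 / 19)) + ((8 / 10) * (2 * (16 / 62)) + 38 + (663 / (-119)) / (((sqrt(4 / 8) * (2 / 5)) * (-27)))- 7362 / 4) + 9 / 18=-2897487 / 2108 + 65 * sqrt(2) / 126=-1373.79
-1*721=-721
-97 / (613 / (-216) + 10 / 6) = 20952 / 253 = 82.81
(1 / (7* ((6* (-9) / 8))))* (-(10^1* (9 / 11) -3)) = 76 / 693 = 0.11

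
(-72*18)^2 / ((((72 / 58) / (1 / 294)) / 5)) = 23010.61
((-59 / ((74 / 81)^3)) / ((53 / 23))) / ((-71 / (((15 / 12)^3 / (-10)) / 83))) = -18029135925 / 16200090457088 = -0.00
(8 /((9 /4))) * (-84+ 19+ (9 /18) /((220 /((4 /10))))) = -190664 /825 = -231.11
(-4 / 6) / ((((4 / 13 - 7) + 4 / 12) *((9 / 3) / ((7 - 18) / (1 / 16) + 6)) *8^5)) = -1105 / 6094848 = -0.00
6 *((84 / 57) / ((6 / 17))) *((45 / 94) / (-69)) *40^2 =-5712000 / 20539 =-278.11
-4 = -4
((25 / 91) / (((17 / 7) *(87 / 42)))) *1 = 350 / 6409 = 0.05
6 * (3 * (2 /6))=6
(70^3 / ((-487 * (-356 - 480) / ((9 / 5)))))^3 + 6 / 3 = 5786121227906374 / 1054449395015687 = 5.49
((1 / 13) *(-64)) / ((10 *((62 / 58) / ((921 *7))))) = -5982816 / 2015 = -2969.14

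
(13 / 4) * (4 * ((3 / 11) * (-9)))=-351 / 11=-31.91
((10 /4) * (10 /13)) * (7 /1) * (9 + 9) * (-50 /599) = -157500 /7787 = -20.23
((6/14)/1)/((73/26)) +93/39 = 16855/6643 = 2.54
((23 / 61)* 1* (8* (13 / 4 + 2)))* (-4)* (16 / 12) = -5152 / 61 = -84.46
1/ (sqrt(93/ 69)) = sqrt(713)/ 31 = 0.86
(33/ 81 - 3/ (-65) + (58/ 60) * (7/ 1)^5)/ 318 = 57027743/ 1116180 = 51.09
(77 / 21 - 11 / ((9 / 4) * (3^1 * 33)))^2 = 85849 / 6561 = 13.08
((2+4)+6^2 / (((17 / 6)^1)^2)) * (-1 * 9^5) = -178918470 / 289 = -619095.05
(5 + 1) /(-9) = -2 /3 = -0.67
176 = 176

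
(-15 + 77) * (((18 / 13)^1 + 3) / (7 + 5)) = 589 / 26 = 22.65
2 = 2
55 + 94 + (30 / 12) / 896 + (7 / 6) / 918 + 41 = 468850981 / 2467584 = 190.00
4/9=0.44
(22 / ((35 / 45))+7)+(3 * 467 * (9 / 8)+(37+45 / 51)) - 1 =1569175 / 952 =1648.29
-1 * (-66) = 66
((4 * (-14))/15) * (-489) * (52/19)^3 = 1283469824/34295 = 37424.40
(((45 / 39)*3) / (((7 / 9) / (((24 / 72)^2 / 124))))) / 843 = 15 / 3170804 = 0.00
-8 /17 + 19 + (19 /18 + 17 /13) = 83111 /3978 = 20.89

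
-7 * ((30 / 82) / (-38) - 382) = 4166197 / 1558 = 2674.07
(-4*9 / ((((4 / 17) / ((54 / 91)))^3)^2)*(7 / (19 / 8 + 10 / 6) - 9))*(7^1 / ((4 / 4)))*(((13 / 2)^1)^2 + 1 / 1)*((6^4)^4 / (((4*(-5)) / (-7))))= 22623712817500166470103699880192 / 1124149335673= 20125184528046638290.03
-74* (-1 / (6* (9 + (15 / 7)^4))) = 88837 / 216702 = 0.41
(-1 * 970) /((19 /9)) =-8730 /19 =-459.47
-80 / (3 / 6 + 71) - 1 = -303 / 143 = -2.12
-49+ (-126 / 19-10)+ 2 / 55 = -68547 / 1045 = -65.60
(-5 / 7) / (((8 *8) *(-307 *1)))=5 / 137536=0.00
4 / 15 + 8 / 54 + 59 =8021 / 135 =59.41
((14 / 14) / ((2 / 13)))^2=169 / 4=42.25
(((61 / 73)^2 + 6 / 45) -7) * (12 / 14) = -986144 / 186515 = -5.29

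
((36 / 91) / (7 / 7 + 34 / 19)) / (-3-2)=-684 / 24115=-0.03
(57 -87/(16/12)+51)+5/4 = 44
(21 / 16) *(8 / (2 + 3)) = 21 / 10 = 2.10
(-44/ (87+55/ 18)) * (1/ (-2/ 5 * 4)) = 0.31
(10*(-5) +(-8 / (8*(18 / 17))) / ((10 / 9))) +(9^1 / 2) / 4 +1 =-1949 / 40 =-48.72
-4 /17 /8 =-1 /34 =-0.03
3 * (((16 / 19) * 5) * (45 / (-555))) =-720 / 703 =-1.02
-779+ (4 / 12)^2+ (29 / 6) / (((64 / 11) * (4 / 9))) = -3580507 / 4608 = -777.02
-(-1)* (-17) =-17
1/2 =0.50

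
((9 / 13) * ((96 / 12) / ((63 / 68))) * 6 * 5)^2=266342400 / 8281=32163.07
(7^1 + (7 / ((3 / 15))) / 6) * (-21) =-539 / 2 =-269.50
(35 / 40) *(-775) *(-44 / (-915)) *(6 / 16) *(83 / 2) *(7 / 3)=-6934235 / 5856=-1184.12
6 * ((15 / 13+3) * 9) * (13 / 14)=208.29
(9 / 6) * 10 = 15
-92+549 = 457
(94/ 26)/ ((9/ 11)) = 517/ 117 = 4.42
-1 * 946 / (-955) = 0.99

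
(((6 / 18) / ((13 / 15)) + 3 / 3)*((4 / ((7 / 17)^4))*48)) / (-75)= -96216192 / 780325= -123.30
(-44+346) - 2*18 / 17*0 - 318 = -16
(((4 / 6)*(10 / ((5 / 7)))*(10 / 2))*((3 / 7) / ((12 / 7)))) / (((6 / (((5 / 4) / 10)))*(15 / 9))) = 7 / 48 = 0.15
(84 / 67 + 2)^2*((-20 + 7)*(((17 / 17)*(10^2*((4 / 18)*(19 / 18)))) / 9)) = -1173842800 / 3272481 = -358.70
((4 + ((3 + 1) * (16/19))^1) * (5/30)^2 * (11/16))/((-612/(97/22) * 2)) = -3395/6697728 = -0.00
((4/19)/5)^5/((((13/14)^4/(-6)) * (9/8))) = -629407744/662998720678125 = -0.00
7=7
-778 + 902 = 124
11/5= 2.20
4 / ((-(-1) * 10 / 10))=4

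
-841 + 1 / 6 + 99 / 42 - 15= -17923 / 21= -853.48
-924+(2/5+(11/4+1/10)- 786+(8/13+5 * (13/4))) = -43937/26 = -1689.88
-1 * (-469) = 469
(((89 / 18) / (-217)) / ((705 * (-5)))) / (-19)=-89 / 261604350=-0.00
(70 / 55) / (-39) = -14 / 429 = -0.03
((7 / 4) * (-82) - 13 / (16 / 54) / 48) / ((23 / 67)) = -1238495 / 2944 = -420.68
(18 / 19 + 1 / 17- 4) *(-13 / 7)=12571 / 2261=5.56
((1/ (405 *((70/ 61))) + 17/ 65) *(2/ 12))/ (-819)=-97183/ 1811054700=-0.00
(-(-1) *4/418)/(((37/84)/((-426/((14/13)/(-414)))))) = 27512784/7733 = 3557.84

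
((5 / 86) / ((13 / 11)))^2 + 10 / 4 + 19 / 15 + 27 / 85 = 1302567221 / 318730620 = 4.09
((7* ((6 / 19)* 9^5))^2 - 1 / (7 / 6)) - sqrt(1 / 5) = 43054813781382 / 2527 - sqrt(5) / 5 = 17037916019.09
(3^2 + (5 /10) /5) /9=91 /90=1.01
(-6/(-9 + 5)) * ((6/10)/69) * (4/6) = 1/115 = 0.01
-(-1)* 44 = 44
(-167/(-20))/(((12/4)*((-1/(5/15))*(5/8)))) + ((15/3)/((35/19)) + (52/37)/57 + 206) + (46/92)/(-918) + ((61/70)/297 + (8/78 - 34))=622167185483/3588885300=173.36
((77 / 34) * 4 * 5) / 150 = 0.30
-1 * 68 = -68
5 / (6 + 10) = 5 / 16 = 0.31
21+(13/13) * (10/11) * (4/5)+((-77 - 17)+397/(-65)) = -56042/715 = -78.38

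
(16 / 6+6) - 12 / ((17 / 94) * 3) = -686 / 51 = -13.45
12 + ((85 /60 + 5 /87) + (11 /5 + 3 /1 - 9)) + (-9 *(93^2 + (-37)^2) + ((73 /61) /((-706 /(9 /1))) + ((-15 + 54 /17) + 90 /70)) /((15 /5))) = -133990305281233 /1486207660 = -90155.84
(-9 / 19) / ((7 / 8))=-72 / 133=-0.54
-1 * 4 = -4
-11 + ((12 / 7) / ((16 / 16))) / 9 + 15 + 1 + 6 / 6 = 130 / 21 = 6.19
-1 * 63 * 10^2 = -6300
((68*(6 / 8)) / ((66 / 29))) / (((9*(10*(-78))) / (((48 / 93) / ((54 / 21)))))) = -3451 / 5386095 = -0.00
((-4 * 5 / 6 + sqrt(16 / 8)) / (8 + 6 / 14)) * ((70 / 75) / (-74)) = 98 / 19647-49 * sqrt(2) / 32745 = 0.00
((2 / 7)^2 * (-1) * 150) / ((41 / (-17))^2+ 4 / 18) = -1560600 / 769643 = -2.03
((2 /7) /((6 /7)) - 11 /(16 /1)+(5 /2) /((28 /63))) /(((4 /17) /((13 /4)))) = 55913 /768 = 72.80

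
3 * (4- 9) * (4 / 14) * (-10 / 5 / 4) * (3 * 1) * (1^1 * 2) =90 / 7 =12.86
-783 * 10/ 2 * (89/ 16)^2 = -31010715/ 256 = -121135.61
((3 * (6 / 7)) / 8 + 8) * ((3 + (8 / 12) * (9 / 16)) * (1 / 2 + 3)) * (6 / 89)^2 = 56619 / 126736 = 0.45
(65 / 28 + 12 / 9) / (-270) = -307 / 22680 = -0.01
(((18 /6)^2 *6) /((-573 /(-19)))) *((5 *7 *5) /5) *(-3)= -35910 /191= -188.01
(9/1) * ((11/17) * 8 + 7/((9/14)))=2458/17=144.59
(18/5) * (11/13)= 198/65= 3.05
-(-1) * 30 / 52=15 / 26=0.58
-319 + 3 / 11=-3506 / 11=-318.73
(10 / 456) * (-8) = -10 / 57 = -0.18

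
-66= -66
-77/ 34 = -2.26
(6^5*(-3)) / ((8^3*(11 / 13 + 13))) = -1053 / 320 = -3.29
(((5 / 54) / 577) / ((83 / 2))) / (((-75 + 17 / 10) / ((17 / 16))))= -425 / 7582486248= -0.00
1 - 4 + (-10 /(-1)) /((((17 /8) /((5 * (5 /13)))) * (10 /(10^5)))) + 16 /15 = 299993591 /3315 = 90495.80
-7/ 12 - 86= -1039/ 12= -86.58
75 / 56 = 1.34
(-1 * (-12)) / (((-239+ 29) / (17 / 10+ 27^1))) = -41 / 25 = -1.64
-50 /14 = -25 /7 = -3.57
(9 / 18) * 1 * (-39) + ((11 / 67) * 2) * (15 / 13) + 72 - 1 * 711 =-1146447 / 1742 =-658.12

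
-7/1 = -7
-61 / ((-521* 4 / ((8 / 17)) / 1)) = 122 / 8857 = 0.01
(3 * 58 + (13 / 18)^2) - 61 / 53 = 2977121 / 17172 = 173.37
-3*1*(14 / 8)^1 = -21 / 4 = -5.25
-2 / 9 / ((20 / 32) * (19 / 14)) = -224 / 855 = -0.26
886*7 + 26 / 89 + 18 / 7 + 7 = 3869991 / 623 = 6211.86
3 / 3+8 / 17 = 25 / 17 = 1.47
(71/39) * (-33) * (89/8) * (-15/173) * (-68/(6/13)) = -5908265/692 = -8537.96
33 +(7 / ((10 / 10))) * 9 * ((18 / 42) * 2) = 87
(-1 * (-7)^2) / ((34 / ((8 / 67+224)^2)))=-5524266272 / 76313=-72389.58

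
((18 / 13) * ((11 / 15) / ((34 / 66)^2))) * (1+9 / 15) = 6.12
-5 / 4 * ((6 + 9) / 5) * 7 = -105 / 4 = -26.25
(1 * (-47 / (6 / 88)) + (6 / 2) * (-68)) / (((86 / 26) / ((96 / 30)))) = -111488 / 129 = -864.25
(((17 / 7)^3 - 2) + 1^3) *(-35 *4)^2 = 1828000 / 7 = 261142.86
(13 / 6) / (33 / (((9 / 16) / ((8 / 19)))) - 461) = -19 / 3826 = -0.00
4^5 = 1024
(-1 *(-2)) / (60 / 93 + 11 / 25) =1550 / 841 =1.84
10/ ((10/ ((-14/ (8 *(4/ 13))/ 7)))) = -13/ 16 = -0.81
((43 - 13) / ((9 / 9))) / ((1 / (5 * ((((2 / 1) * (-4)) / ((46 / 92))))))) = -2400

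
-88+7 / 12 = -1049 / 12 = -87.42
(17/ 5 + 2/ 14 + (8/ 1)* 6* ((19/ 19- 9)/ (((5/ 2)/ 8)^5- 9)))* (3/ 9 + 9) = 61050739024/ 141510885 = 431.42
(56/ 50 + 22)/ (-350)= -289/ 4375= -0.07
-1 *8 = -8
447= 447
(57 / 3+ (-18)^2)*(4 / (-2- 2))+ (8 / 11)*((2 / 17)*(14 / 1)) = -63917 / 187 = -341.80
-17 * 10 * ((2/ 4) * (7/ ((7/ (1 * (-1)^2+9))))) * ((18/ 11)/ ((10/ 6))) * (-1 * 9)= 82620/ 11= 7510.91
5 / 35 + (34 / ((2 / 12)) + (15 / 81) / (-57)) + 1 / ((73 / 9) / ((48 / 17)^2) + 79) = 3649219559164 / 17875003293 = 204.15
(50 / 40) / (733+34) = 5 / 3068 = 0.00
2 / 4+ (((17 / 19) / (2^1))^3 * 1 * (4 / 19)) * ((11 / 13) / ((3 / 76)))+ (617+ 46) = 355189999 / 535002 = 663.90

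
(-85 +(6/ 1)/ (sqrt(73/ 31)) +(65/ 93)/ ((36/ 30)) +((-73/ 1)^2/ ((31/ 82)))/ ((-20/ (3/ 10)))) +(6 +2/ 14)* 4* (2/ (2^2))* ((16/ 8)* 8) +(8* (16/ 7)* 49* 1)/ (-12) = -33973171/ 195300 +6* sqrt(2263)/ 73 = -170.04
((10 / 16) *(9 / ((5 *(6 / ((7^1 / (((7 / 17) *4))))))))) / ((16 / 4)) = 51 / 256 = 0.20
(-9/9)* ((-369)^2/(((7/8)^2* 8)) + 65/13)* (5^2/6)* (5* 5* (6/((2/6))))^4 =-186156927421875000/49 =-3799120967793367.35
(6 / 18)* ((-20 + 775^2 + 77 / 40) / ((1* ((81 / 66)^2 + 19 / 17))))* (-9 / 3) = -49417937789 / 215890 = -228903.32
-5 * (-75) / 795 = 25 / 53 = 0.47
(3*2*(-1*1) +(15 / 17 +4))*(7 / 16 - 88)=26619 / 272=97.86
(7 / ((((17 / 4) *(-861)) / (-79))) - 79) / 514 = -164873 / 1074774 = -0.15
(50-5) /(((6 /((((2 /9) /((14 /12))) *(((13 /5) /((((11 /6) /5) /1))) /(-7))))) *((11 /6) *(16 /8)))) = -2340 /5929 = -0.39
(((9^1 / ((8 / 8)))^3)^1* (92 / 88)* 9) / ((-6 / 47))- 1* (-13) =-2363575 / 44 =-53717.61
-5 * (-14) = 70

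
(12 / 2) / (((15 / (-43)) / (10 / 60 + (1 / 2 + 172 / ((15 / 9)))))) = -133988 / 75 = -1786.51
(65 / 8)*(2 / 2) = 8.12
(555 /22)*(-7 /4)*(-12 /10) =2331 /44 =52.98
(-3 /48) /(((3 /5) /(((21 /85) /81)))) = -7 /22032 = -0.00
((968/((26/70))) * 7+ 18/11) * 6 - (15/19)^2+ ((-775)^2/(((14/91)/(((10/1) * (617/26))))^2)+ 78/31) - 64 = 9147843121998621669/6401252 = 1429070925812.42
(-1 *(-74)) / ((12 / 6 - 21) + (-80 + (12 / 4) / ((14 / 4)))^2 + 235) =1813 / 158750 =0.01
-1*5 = -5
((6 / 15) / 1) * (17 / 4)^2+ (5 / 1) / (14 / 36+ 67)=354157 / 48520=7.30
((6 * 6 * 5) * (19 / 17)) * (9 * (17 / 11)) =30780 / 11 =2798.18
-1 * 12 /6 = -2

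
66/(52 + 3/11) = 726/575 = 1.26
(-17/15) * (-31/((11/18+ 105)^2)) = 56916/18069005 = 0.00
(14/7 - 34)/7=-32/7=-4.57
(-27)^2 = 729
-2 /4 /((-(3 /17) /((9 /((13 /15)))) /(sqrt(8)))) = 765 * sqrt(2) /13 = 83.22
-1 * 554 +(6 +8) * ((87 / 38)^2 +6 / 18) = -1030907 / 2166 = -475.95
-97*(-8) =776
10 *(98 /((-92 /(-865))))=211925 /23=9214.13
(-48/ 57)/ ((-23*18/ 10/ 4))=320/ 3933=0.08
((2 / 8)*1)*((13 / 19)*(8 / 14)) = 13 / 133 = 0.10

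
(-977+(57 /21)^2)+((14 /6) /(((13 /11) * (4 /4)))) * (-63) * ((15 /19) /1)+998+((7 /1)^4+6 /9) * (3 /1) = 86356950 /12103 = 7135.17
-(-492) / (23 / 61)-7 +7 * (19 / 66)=1973225 / 1518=1299.88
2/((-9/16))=-32/9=-3.56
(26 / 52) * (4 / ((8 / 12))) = 3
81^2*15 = 98415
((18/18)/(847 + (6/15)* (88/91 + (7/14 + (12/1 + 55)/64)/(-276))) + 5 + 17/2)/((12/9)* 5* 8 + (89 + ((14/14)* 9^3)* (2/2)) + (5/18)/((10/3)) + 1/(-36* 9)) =2482655728887/160239319891189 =0.02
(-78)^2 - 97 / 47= 285851 / 47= 6081.94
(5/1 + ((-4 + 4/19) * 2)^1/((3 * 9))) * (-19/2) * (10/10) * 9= -807/2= -403.50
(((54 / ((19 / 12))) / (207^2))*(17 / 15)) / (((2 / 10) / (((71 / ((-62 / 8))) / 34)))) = -1136 / 934743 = -0.00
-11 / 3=-3.67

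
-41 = -41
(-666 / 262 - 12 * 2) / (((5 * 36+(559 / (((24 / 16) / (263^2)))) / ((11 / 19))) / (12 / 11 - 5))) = 448533 / 192477492778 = 0.00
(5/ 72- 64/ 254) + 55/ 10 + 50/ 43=2547989/ 393192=6.48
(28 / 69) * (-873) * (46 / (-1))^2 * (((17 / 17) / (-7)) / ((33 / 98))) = 3498208 / 11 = 318018.91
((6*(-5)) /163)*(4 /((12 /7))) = -70 /163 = -0.43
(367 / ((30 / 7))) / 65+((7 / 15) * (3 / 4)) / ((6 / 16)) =1463 / 650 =2.25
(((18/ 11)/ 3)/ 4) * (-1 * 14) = -21/ 11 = -1.91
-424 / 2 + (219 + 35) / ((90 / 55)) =-511 / 9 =-56.78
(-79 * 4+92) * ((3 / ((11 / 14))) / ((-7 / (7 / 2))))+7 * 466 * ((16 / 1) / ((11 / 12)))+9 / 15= 3155073 / 55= 57364.96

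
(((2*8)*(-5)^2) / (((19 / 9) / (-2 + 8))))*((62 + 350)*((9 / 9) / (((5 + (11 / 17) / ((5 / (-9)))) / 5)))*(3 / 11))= 5673240000 / 34067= 166531.83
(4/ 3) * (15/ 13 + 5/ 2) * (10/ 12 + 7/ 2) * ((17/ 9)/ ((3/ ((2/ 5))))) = 1292/ 243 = 5.32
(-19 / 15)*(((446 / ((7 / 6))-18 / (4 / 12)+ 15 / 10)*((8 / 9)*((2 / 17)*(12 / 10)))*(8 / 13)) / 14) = -623808 / 270725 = -2.30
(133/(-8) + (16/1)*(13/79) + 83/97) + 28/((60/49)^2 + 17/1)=-31648331043/2722939768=-11.62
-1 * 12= -12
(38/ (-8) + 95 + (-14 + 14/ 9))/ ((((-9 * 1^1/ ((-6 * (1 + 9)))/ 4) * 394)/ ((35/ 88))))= 490175/ 234036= 2.09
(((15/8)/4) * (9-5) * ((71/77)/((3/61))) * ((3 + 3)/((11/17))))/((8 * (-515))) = -220881/2791712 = -0.08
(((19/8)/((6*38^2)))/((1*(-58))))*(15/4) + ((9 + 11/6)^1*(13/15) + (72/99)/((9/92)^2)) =21462371225/251361792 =85.38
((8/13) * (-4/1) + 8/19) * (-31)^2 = -484344/247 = -1960.91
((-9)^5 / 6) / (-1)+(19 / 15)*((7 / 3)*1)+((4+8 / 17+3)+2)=15076507 / 1530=9853.93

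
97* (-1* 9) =-873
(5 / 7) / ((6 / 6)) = 5 / 7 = 0.71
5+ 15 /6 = 15 /2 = 7.50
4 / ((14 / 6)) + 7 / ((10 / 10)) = 61 / 7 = 8.71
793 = 793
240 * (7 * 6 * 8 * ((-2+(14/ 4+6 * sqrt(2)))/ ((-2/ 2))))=-805213.09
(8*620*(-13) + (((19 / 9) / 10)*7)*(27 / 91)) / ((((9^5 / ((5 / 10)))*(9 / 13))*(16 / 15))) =-8382343 / 11337408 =-0.74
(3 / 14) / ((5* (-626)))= -3 / 43820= -0.00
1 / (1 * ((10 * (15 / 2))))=1 / 75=0.01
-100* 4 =-400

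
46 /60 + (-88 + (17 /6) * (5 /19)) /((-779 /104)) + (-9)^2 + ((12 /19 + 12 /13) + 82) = 340513623 /1924130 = 176.97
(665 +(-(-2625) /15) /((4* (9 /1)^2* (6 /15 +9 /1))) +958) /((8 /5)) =123579595 /121824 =1014.41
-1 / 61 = -0.02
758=758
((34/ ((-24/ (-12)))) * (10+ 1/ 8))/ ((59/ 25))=34425/ 472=72.93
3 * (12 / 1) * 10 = 360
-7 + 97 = 90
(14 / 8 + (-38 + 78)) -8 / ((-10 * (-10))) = 4167 / 100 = 41.67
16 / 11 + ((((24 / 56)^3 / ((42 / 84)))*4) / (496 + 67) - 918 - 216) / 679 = -310903114 / 1442331121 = -0.22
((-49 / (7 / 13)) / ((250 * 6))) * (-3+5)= -91 / 750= -0.12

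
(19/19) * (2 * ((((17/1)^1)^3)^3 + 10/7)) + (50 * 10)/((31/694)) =51467140829318/217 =237175764190.41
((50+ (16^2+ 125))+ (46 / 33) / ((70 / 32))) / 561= 498541 / 647955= 0.77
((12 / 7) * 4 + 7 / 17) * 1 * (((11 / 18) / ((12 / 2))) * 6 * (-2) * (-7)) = 9515 / 153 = 62.19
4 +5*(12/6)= 14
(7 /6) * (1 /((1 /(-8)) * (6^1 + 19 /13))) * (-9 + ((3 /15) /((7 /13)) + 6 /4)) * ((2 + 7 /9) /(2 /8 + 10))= 259480 /107379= 2.42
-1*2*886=-1772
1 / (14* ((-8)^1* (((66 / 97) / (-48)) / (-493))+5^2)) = 47821 / 16737196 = 0.00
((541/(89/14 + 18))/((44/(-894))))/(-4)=1692789/15004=112.82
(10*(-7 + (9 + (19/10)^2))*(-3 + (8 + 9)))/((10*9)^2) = 1309/13500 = 0.10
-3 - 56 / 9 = -83 / 9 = -9.22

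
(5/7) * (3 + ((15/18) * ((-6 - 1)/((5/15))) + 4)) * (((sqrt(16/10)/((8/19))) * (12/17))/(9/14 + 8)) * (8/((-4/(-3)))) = -7182 * sqrt(10)/2057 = -11.04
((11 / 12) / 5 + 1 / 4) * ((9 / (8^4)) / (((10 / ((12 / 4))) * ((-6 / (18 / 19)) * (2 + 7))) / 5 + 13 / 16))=-39 / 1523200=-0.00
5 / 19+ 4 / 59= 371 / 1121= 0.33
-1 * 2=-2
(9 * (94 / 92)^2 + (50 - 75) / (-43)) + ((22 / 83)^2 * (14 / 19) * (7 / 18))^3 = 9.98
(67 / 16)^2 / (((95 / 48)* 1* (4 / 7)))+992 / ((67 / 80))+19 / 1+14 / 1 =502267703 / 407360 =1232.98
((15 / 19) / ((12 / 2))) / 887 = 5 / 33706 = 0.00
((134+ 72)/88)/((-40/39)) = -4017/1760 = -2.28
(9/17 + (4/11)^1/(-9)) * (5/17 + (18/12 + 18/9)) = 35389/19074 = 1.86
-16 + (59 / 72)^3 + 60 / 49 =-260167981 / 18289152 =-14.23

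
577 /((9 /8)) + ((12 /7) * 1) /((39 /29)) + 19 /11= 4647661 /9009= 515.89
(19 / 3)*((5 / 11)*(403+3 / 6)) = 25555 / 22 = 1161.59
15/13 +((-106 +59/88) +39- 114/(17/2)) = -1528369/19448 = -78.59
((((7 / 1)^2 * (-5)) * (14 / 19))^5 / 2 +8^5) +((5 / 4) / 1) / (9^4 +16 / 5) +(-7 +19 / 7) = -218147528290970000652539 / 2275505267812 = -95867731609.66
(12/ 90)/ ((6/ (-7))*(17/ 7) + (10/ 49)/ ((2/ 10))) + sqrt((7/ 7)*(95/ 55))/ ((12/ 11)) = -49/ 390 + sqrt(209)/ 12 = 1.08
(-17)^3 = -4913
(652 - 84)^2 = 322624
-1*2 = -2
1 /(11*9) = 1 /99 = 0.01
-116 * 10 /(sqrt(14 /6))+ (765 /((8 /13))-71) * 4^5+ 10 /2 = 1200261-1160 * sqrt(21) /7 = 1199501.60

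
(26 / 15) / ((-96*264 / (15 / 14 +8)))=-1651 / 2661120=-0.00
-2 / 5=-0.40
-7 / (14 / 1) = -1 / 2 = -0.50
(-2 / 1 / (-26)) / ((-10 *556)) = -1 / 72280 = -0.00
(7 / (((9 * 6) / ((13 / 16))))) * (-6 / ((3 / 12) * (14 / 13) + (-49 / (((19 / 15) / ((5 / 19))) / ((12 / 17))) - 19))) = 0.02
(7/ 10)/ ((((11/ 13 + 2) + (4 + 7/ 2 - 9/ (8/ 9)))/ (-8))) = -2912/ 115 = -25.32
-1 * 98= -98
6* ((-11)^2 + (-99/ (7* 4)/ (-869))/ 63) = 5620695/ 7742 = 726.00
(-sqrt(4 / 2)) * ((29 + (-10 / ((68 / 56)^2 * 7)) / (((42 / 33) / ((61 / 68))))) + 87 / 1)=-566553 * sqrt(2) / 4913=-163.08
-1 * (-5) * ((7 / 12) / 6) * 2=0.97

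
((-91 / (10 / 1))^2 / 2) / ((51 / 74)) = 60.08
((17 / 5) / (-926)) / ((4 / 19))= -323 / 18520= -0.02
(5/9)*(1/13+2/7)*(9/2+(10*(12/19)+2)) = 26785/10374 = 2.58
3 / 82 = 0.04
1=1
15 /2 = 7.50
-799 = -799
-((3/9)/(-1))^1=1/3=0.33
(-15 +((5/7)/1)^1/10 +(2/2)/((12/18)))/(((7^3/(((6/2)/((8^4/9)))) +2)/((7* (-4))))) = 5076/702491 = 0.01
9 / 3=3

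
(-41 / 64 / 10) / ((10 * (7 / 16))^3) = -164 / 214375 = -0.00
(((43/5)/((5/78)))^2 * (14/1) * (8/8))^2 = 24803233651699776/390625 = 63496278148.35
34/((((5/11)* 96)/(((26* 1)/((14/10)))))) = 2431/168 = 14.47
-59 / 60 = -0.98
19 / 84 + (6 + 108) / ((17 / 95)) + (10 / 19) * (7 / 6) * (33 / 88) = 34594129 / 54264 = 637.52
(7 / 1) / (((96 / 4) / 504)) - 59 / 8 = 1117 / 8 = 139.62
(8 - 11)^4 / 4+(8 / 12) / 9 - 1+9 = 3059 / 108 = 28.32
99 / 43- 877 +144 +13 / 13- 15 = -32022 / 43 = -744.70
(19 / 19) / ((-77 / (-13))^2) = 0.03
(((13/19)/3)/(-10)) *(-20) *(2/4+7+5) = 325/57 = 5.70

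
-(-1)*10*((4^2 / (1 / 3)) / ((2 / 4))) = 960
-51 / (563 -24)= -51 / 539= -0.09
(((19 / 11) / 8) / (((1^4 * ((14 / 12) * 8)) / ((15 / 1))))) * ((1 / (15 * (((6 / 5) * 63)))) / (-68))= -95 / 21111552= -0.00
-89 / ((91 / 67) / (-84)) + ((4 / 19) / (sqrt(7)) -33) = 4*sqrt(7) / 133 + 71127 / 13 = 5471.39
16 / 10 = 8 / 5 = 1.60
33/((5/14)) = 462/5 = 92.40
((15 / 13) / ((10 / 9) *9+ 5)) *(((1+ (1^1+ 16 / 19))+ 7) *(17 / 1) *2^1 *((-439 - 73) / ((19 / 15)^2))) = -732441600 / 89167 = -8214.27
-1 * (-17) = 17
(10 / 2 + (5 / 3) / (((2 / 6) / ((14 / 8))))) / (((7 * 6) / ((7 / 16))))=55 / 384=0.14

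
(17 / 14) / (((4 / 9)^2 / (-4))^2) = 111537 / 224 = 497.93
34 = 34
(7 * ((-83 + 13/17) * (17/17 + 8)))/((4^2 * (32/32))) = -44037/136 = -323.80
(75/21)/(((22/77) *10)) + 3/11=67/44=1.52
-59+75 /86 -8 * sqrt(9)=-7063 /86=-82.13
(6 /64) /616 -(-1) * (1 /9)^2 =19955 /1596672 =0.01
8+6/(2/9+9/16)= 1768/113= 15.65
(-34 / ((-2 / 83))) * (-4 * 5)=-28220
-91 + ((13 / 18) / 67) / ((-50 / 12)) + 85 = -30163 / 5025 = -6.00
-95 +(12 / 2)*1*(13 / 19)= -1727 / 19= -90.89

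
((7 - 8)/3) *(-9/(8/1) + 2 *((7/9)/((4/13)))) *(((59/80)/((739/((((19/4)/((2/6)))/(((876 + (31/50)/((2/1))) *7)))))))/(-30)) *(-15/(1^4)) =-1586215/1044438135552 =-0.00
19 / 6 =3.17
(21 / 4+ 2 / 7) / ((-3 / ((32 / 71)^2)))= -0.37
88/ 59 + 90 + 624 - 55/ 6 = 250039/ 354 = 706.32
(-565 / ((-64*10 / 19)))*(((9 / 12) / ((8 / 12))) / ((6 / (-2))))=-6441 / 1024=-6.29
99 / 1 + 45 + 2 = 146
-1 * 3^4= -81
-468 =-468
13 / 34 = 0.38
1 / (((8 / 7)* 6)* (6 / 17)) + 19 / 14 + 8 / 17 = 76801 / 34272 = 2.24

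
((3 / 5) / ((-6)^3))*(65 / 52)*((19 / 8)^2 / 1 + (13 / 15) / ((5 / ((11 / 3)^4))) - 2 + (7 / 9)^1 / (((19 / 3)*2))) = -258792553 / 2127513600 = -0.12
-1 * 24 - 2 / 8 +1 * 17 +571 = 563.75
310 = 310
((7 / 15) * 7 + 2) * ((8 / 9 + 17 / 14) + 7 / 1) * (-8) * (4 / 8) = -181226 / 945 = -191.77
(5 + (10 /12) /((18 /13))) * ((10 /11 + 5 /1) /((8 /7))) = 25025 /864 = 28.96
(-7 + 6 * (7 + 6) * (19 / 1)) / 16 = 1475 / 16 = 92.19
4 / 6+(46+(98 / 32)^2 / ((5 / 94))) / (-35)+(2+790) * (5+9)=744731539 / 67200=11082.31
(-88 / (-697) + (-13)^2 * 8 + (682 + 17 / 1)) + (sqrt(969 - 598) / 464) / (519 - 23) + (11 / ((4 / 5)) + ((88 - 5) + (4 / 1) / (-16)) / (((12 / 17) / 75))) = sqrt(371) / 230144 + 121077975 / 11152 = 10857.06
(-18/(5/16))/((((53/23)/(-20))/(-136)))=-3603456/53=-67989.74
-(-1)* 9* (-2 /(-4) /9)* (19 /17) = 19 /34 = 0.56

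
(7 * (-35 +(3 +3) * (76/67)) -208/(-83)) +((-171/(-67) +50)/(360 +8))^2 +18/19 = -185874517850455/958687215872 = -193.88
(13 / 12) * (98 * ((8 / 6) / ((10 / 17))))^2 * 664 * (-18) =-47917198784 / 75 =-638895983.79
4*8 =32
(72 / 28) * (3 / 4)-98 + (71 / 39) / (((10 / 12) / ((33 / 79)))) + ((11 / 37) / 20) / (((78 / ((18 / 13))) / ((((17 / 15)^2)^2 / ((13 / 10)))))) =-72185244402191 / 758578786875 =-95.16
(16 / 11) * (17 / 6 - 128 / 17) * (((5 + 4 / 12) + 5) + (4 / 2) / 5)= -616952 / 8415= -73.32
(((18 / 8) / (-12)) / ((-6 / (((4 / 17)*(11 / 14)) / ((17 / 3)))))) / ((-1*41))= -33 / 1327088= -0.00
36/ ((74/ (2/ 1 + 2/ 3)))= 48/ 37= 1.30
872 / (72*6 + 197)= 872 / 629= 1.39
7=7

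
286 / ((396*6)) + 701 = 75721 / 108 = 701.12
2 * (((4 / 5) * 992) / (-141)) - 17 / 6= -19867 / 1410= -14.09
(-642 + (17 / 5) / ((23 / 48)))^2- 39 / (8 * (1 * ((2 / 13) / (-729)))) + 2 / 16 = 90184733261 / 211600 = 426203.84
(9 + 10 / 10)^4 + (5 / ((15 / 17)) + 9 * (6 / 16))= 240217 / 24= 10009.04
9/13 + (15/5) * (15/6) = 213/26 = 8.19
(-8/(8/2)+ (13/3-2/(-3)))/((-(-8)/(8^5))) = 12288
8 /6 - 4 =-8 /3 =-2.67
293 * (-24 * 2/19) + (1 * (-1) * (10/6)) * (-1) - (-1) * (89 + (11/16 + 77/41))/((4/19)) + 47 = -38380271/149568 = -256.61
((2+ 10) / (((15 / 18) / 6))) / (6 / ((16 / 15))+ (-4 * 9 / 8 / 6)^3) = 3072 / 185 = 16.61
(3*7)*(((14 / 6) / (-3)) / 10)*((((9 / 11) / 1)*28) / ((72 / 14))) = -2401 / 330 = -7.28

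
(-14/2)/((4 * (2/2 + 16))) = -7/68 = -0.10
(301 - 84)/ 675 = 217/ 675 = 0.32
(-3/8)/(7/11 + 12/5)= -165/1336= -0.12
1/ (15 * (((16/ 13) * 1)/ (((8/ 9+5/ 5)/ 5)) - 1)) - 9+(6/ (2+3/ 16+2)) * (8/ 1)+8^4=2055373352/ 501495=4098.49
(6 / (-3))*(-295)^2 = -174050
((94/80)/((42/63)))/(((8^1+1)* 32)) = 47/7680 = 0.01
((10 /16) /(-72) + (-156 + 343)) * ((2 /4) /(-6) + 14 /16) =2046433 /13824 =148.03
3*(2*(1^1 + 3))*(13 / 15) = 104 / 5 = 20.80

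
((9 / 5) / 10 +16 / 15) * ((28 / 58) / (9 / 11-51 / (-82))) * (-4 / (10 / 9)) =-1.50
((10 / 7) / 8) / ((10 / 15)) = 15 / 56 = 0.27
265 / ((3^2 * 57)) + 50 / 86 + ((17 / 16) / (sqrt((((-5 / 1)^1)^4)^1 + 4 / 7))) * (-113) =24220 / 22059 - 1921 * sqrt(30653) / 70064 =-3.70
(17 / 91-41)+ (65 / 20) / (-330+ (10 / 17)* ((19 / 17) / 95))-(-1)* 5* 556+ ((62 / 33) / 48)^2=20482519868711 / 7477614144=2739.18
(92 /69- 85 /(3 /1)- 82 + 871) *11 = 8382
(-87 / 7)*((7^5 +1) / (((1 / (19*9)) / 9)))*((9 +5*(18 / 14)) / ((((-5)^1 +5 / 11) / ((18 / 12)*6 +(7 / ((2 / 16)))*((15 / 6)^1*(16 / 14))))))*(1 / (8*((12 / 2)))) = 4706584108083 / 1225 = 3842109475.99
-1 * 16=-16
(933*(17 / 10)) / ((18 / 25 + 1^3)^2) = 1982625 / 3698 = 536.13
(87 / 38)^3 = 658503 / 54872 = 12.00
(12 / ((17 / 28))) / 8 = 42 / 17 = 2.47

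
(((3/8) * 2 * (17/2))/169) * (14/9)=119/2028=0.06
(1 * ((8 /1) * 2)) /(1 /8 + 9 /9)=128 /9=14.22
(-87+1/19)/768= -413/3648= -0.11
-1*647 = -647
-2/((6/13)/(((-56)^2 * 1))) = -40768/3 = -13589.33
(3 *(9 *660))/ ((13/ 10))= 178200/ 13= 13707.69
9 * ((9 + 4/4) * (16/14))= 720/7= 102.86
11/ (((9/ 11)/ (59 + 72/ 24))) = 7502/ 9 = 833.56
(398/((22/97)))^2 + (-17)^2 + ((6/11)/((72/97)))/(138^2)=85158851715851/27651888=3079675.85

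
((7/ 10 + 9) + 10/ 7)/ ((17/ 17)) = 779/ 70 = 11.13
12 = 12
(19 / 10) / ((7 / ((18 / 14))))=171 / 490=0.35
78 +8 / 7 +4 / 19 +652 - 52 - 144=535.35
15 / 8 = 1.88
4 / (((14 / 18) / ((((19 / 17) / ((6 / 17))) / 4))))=57 / 14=4.07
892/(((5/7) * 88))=1561/110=14.19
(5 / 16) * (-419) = -2095 / 16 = -130.94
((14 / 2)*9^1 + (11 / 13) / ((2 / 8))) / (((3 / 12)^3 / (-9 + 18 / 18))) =-441856 / 13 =-33988.92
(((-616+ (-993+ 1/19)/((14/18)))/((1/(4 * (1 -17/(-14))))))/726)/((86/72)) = -2177688/112651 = -19.33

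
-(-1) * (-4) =-4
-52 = -52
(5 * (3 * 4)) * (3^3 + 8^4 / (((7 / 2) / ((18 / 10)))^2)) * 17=277476516 / 245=1132557.21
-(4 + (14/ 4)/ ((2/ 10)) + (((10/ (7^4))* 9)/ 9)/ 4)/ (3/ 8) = -57.34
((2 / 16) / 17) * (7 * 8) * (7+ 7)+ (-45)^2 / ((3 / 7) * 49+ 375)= 8137 / 748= 10.88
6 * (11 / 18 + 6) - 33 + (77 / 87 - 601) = -17210 / 29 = -593.45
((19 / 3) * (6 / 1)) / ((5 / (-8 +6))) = -76 / 5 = -15.20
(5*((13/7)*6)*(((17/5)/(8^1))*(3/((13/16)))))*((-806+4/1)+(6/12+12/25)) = -12255606/175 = -70032.03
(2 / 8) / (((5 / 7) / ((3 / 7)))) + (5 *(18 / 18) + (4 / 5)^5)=68471 / 12500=5.48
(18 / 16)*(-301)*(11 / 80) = -46.56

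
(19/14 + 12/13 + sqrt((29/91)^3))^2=12035 * sqrt(2639)/753571 + 15770031/3014284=6.05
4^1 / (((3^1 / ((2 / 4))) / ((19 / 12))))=19 / 18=1.06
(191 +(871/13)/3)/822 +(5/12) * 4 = 2375/1233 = 1.93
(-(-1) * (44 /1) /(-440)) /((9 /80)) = -0.89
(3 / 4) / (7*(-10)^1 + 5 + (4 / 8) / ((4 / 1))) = -0.01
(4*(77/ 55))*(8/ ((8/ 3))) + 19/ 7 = 683/ 35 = 19.51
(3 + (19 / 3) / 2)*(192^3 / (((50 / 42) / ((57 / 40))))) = 52245430.27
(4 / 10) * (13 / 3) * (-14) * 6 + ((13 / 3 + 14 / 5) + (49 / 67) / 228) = -10575839 / 76380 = -138.46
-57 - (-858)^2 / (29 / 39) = -28712049 / 29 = -990070.66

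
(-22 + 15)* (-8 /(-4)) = -14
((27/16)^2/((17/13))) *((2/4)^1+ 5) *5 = 521235/8704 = 59.88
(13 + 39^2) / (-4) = -767 / 2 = -383.50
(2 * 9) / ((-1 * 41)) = -18 / 41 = -0.44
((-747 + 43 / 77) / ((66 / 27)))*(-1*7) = 258642 / 121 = 2137.54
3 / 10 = 0.30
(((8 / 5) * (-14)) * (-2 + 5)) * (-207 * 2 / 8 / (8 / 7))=30429 / 10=3042.90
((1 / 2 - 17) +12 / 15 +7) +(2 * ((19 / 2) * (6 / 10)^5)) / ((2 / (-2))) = -63609 / 6250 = -10.18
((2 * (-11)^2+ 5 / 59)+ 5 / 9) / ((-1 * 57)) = -128842 / 30267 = -4.26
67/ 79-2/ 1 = -91/ 79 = -1.15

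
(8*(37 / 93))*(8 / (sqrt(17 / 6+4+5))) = 2368*sqrt(426) / 6603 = 7.40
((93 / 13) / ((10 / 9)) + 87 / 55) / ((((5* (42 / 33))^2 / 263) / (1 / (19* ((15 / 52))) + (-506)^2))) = 100880899941371 / 7564375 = 13336316.61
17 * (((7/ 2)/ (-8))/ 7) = -17/ 16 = -1.06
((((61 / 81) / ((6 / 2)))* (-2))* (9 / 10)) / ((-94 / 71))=4331 / 12690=0.34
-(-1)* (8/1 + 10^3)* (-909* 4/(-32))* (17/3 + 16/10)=4161402/5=832280.40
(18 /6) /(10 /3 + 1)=9 /13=0.69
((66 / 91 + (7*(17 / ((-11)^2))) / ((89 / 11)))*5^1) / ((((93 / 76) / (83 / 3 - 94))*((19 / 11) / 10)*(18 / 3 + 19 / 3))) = -81152200 / 753207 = -107.74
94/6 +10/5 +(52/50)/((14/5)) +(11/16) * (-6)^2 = 17971/420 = 42.79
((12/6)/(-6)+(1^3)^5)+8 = 26/3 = 8.67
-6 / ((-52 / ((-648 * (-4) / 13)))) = 3888 / 169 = 23.01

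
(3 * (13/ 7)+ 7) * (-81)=-7128/ 7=-1018.29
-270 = -270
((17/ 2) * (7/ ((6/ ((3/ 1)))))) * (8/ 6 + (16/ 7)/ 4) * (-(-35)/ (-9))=-5950/ 27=-220.37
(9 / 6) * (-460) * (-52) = 35880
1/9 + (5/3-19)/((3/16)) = -277/3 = -92.33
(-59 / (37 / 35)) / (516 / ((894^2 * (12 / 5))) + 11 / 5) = -8252111700 / 325328827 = -25.37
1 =1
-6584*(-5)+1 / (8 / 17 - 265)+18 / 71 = 10511007779 / 319287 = 32920.25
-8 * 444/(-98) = 1776/49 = 36.24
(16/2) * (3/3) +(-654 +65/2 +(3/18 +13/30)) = -6129/10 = -612.90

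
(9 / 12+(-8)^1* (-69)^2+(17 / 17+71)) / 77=-21723 / 44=-493.70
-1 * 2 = -2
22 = 22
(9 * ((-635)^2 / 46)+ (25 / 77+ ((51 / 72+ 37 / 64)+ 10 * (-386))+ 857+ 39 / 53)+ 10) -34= 1367255521217 / 18021696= 75867.19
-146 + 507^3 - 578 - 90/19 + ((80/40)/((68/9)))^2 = 2862416883215/21964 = 130323114.33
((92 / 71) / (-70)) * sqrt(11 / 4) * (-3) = 0.09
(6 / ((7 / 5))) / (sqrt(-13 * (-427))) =30 * sqrt(5551) / 38857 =0.06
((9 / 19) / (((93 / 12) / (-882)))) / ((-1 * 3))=10584 / 589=17.97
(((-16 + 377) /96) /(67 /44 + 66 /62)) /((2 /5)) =615505 /169392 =3.63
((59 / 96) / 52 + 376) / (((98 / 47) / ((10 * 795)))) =1433640.98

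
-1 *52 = -52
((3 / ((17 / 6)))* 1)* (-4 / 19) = -72 / 323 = -0.22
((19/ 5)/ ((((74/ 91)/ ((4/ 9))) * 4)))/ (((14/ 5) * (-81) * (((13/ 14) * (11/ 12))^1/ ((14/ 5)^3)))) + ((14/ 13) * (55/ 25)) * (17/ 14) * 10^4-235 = 4585844441873/ 160714125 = 28534.17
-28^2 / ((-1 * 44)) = 196 / 11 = 17.82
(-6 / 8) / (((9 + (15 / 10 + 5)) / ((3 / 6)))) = -0.02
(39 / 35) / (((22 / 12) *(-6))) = -0.10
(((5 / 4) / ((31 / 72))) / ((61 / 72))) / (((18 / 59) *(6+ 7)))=21240 / 24583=0.86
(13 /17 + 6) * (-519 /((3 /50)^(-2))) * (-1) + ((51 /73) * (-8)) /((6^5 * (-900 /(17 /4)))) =91476215941 /7237512000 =12.64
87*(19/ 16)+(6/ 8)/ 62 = 51249/ 496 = 103.32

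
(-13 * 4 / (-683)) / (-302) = -26 / 103133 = -0.00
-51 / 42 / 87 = -17 / 1218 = -0.01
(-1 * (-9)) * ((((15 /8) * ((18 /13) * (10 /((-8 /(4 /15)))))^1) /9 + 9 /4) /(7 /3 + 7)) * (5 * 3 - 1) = 378 /13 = 29.08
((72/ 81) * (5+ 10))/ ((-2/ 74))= -1480/ 3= -493.33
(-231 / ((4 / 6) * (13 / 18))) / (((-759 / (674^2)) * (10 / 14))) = 402011.47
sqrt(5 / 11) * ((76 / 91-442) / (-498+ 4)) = 20073 * sqrt(55) / 247247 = 0.60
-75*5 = -375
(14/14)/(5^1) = 1/5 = 0.20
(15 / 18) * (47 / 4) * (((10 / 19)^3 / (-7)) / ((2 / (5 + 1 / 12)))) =-1791875 / 3456936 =-0.52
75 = 75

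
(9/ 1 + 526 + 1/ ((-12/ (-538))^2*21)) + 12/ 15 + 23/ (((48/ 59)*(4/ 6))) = 20379397/ 30240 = 673.92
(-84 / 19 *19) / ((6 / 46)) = -644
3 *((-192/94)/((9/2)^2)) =-128/423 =-0.30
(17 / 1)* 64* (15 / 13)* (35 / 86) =285600 / 559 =510.91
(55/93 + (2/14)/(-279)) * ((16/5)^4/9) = 75628544/10985625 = 6.88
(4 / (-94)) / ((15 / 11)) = -22 / 705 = -0.03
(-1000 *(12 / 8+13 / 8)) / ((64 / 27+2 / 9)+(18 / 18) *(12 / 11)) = -928125 / 1094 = -848.38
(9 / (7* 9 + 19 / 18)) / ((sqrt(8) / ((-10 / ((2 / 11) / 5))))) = -22275* sqrt(2) / 2306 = -13.66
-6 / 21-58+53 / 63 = -517 / 9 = -57.44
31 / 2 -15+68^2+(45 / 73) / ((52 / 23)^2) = 912863109 / 197392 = 4624.62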